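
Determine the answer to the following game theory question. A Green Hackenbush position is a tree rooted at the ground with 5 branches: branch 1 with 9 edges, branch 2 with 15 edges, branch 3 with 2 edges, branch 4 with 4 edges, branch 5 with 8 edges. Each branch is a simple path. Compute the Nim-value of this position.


The tree has 5 branches from the ground vertex.
In Green Hackenbush, the Nim-value of a simple path of length k is k.
Branch 1: length 9, Nim-value = 9
Branch 2: length 15, Nim-value = 15
Branch 3: length 2, Nim-value = 2
Branch 4: length 4, Nim-value = 4
Branch 5: length 8, Nim-value = 8
Total Nim-value = XOR of all branch values:
0 XOR 9 = 9
9 XOR 15 = 6
6 XOR 2 = 4
4 XOR 4 = 0
0 XOR 8 = 8
Nim-value of the tree = 8

8


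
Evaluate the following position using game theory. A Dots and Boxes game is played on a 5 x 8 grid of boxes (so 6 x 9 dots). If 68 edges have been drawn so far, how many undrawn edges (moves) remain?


Grid: 5 x 8 boxes, i.e. 6 rows and 9 columns of dots.
Horizontal edges: (rows + 1) * cols = 6 * 8 = 48
Vertical edges: rows * (cols + 1) = 5 * 9 = 45
Total edges: 48 + 45 = 93
Edges drawn: 68
Remaining: 93 - 68 = 25

25


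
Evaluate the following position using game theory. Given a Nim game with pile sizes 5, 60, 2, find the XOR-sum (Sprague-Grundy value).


We need the XOR (exclusive or) of all pile sizes.
After XOR-ing pile 1 (size 5): 0 XOR 5 = 5
After XOR-ing pile 2 (size 60): 5 XOR 60 = 57
After XOR-ing pile 3 (size 2): 57 XOR 2 = 59
The Nim-value of this position is 59.

59


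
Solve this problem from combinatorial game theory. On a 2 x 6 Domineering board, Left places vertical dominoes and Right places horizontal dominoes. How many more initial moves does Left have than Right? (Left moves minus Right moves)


Board is 2 x 6 (rows x cols).
Left (vertical) placements: (rows-1) * cols = 1 * 6 = 6
Right (horizontal) placements: rows * (cols-1) = 2 * 5 = 10
Advantage = Left - Right = 6 - 10 = -4

-4


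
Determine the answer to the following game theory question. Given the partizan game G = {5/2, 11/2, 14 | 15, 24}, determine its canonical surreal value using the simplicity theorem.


Left options: {5/2, 11/2, 14}, max = 14
Right options: {15, 24}, min = 15
All options are numbers and max(Left) < min(Right), so by the simplicity theorem the value is the simplest (earliest-born) number strictly between 14 and 15.
No integer lies strictly between 14 and 15, so the value is the dyadic rational m/2^k in the interval with the smallest k (then m odd); search k = 1, 2, ...:
Denominator 2: 29/2 lies strictly between 14 and 15 -- found.
The simplest number in the interval is 29/2.
Game value = 29/2

29/2


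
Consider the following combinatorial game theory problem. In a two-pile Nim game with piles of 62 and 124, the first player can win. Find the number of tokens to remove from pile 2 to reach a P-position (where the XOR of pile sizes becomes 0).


Piles: 62 and 124
Current XOR: 62 XOR 124 = 66 (non-zero, so this is an N-position).
To make the XOR zero, we need to find a move that balances the piles.
For pile 2 (size 124): target = 124 XOR 66 = 62
We reduce pile 2 from 124 to 62.
Tokens removed: 124 - 62 = 62
Verification: 62 XOR 62 = 0

62


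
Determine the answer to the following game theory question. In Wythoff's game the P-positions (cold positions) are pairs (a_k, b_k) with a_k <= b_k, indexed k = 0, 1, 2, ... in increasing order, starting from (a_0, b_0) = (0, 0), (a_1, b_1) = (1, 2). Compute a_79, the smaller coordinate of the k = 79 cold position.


By Wythoff's theorem, a_k = floor(k * phi) and b_k = floor(k * phi^2) = a_k + k, where phi = (1 + sqrt(5))/2 is the golden ratio.
phi = (1 + sqrt(5))/2 = 1.618034
k = 79
k * phi = 79 * 1.618034 = 127.824685
a_79 = floor(k * phi) = 127

127


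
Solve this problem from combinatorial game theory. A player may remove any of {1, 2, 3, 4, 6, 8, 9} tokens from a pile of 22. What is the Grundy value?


The subtraction set is S = {1, 2, 3, 4, 6, 8, 9}.
G(k) = mex{ G(k - s) : s in S, s <= k }. We compute iteratively: G(0) = 0.
G(1) = mex({0}) = 1
G(2) = mex({0, 1}) = 2
G(3) = mex({0, 1, 2}) = 3
G(4) = mex({0, 1, 2, 3}) = 4
G(5) = mex({1, 2, 3, 4}) = 0
G(6) = mex({0, 2, 3, 4}) = 1
G(7) = mex({0, 1, 3, 4}) = 2
G(8) = mex({0, 1, 2, 4}) = 3
G(9) = mex({0, 1, 2, 3}) = 4
G(10) = mex({1, 2, 3, 4}) = 0
G(11) = mex({0, 2, 3, 4}) = 1
G(12) = mex({0, 1, 3, 4}) = 2
G(13) = mex({0, 1, 2, 4}) = 3
Observe that G(5)..G(13) = 0, 1, 2, 3, 4, 0, 1, 2, 3 repeats G(0)..G(8) = 0, 1, 2, 3, 4, 0, 1, 2, 3.
For k >= max(S) = 9, G(k) is determined by the previous 9 values G(k-9)..G(k-1); a window of 9 consecutive values has recurred shifted by 5, so by induction G(k + 5) = G(k) for all k >= 0: the sequence is periodic from the start with period 5.
One period: G(0..4) = 0, 1, 2, 3, 4.
22 mod 5 = 2, so G(22) = G(2) = 2.

2


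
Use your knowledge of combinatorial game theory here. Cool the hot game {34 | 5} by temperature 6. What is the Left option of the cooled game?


Original game: {34 | 5} (a switch {a | b} with a > b).
Cooling by t (for t below the temperature (a - b)/2 = 29/2) taxes each move by t: {a | b} cooled by t is {a - t | b + t}.
Cooling amount: t = 6
Cooled Left option: 34 - 6 = 28
Cooled Right option: 5 + 6 = 11
Cooled game: {28 | 11}
Left option = 28

28


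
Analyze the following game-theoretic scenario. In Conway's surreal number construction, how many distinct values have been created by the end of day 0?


Day 0: {|} = 0 is born. Count = 1.
Day n: the number of surreal numbers born by day n is 2^(n+1) - 1.
By day 0: 2^1 - 1 = 1
By day 0: 1 surreal numbers.

1


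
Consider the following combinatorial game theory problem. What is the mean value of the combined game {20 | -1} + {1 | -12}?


G1 = {20 | -1}, G2 = {1 | -12}
Each is a switch {a | b} with numbers a > b; its mean value is (a + b)/2, and mean value is additive over game sums: m(G1 + G2) = m(G1) + m(G2).
Mean of G1 = (20 + (-1))/2 = 19/2 = 19/2
Mean of G2 = (1 + (-12))/2 = -11/2 = -11/2
Mean of G1 + G2 = 19/2 + -11/2 = 4

4


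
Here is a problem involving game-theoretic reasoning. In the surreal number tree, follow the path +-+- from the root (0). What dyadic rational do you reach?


Sign expansion: +-+-
Rule: track bounds (lo, hi), initially (-inf, +inf). On '+', the current value becomes lo and we move to the simplest number in (value, hi): value + 1 if hi = +inf, otherwise the midpoint (value + hi)/2. On '-', the current value becomes hi and we move to value - 1 if lo = -inf, otherwise the midpoint (lo + value)/2.
Start at 0.
Step 1: sign = +, move right. Bounds: (0, +inf). Value = 1
Step 2: sign = -, move left. Bounds: (0, 1). Value = 1/2
Step 3: sign = +, move right. Bounds: (1/2, 1). Value = 3/4
Step 4: sign = -, move left. Bounds: (1/2, 3/4). Value = 5/8
The surreal number with sign expansion +-+- is 5/8.

5/8


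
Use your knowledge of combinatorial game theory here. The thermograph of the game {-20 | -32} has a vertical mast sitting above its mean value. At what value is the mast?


Game = {-20 | -32}, a switch {a | b} with numbers a > b.
Its thermograph has left wall a - t and right wall b + t, which meet at t = (a - b)/2, where both equal (a + b)/2. So the mast (mean value) is at (a + b)/2.
Mean = (-20 + (-32))/2 = -52/2 = -26

-26


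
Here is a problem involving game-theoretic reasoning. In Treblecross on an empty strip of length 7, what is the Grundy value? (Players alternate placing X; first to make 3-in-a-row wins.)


Treblecross: place X on empty cells; 3-in-a-row wins.
Playing within two cells of an existing X lets the opponent win at once, so sensible play treats the cells i-2..i+2 around each X as dead. The player left with no safe cell loses, so this is a normal-play take-away game on strips of safe cells.
Placing X at cell i (0-indexed) of a strip of k safe cells leaves independent strips of sizes max(0, i-2) and max(0, k-i-3). Hence G(k) = mex{ G(max(0,i-2)) XOR G(max(0,k-i-3)) : 0 <= i < k }, with G(0) = 0.
G(1): splits (0,0):0^0=0 -> mex({0}) = 1
G(2): splits (0,0):0^0=0 -> mex({0}) = 1
G(3): splits (0,0):0^0=0 -> mex({0}) = 1
G(4): splits (0,1):0^1=1 (0,0):0^0=0 -> mex({0, 1}) = 2
G(5): splits (0,2):0^1=1 (0,1):0^1=1 (0,0):0^0=0 -> mex({0, 1}) = 2
G(6) = mex({1}) = 0
G(7) = mex({0, 1, 2}) = 3
Therefore G(7) = 3.

3


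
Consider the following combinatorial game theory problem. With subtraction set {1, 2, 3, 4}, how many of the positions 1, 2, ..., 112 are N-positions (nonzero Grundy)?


Subtraction set S = {1, 2, 3, 4}, so G(n) = n mod 5.
G(n) = 0 when n is a multiple of 5.
Multiples of 5 in [1, 112]: 22
N-positions (nonzero Grundy) = 112 - 22 = 90

90


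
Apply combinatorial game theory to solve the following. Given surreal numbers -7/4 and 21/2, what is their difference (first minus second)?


x = -7/4, y = 21/2
Converting to common denominator: 4
x = -7/4, y = 42/4
x - y = -7/4 - 21/2 = -49/4

-49/4


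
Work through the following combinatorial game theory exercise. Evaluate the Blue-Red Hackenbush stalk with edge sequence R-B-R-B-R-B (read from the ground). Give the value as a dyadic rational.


Edges (from ground): R-B-R-B-R-B
By Berlekamp's sign-expansion rule, a Blue-Red Hackenbush stalk has the value of the surreal number whose sign sequence is the edge sequence with B -> + and R -> -.
Sign sequence: -+-+-+
Trace the sign expansion in the surreal number tree, starting from 0:
Edge 1: R (sign -) -> bounds (-inf, 0), value = -1
Edge 2: B (sign +) -> bounds (-1, 0), value = -1/2
Edge 3: R (sign -) -> bounds (-1, -1/2), value = -3/4
Edge 4: B (sign +) -> bounds (-3/4, -1/2), value = -5/8
Edge 5: R (sign -) -> bounds (-3/4, -5/8), value = -11/16
Edge 6: B (sign +) -> bounds (-11/16, -5/8), value = -21/32
Game value = -21/32

-21/32


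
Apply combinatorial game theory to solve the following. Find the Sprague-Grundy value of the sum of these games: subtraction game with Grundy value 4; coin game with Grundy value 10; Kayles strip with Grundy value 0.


By the Sprague-Grundy theorem, the Grundy value of a sum of games is the XOR of individual Grundy values.
subtraction game: Grundy value = 4. Running XOR: 0 XOR 4 = 4
coin game: Grundy value = 10. Running XOR: 4 XOR 10 = 14
Kayles strip: Grundy value = 0. Running XOR: 14 XOR 0 = 14
The combined Grundy value is 14.

14


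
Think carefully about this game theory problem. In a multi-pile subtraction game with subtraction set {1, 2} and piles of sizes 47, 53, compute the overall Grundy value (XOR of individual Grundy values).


Subtraction set: {1, 2}
For this subtraction set, G(n) = n mod 3 (period = max + 1 = 3).
Pile 1 (size 47): G(47) = 47 mod 3 = 2
Pile 2 (size 53): G(53) = 53 mod 3 = 2
Total Grundy value = XOR of all: 2 XOR 2 = 0

0


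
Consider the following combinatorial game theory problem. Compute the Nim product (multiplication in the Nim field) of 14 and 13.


Nim multiplication is bilinear over XOR: (u XOR v) * w = (u*w) XOR (v*w).
So we split each operand into its bit components and XOR the pairwise Nim products.
14 = 2 + 4 + 8 (as XOR of powers of 2).
13 = 1 + 4 + 8 (as XOR of powers of 2).
Using the standard Nim-product table on single bits:
  2*2 = 3,   2*4 = 8,   2*8 = 12,
  4*4 = 6,   4*8 = 11,  8*8 = 13,
and  1*x = x (identity), k*l = l*k (commutative).
Pairwise Nim products:
  2 * 1 = 2
  2 * 4 = 8
  2 * 8 = 12
  4 * 1 = 4
  4 * 4 = 6
  4 * 8 = 11
  8 * 1 = 8
  8 * 4 = 11
  8 * 8 = 13
XOR them: 2 XOR 8 XOR 12 XOR 4 XOR 6 XOR 11 XOR 8 XOR 11 XOR 13 = 1.
Result: 14 * 13 = 1 (in Nim).

1


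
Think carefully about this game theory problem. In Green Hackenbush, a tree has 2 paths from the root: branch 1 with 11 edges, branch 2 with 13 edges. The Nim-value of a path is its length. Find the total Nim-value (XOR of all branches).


The tree has 2 branches from the ground vertex.
In Green Hackenbush, the Nim-value of a simple path of length k is k.
Branch 1: length 11, Nim-value = 11
Branch 2: length 13, Nim-value = 13
Total Nim-value = XOR of all branch values:
0 XOR 11 = 11
11 XOR 13 = 6
Nim-value of the tree = 6

6


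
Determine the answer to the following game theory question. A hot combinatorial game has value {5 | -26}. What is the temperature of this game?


The game is {5 | -26}, a switch {a | b} with numbers a > b.
Cooling {a | b} by t gives {a - t | b + t}, which stops being hot when a - t = b + t, i.e. at t = (a - b)/2. So the temperature of a switch is (a - b)/2.
Temperature = (Left option - Right option) / 2
= (5 - (-26)) / 2
= 31 / 2
= 31/2

31/2


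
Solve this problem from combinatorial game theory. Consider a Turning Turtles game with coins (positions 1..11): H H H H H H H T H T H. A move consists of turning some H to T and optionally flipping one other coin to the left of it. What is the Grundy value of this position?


Coins: H H H H H H H T H T H
Key fact: a single head at position k behaves exactly like a Nim heap of size k (turning it to T and optionally flipping a coin at j < k corresponds to moving the heap from k to j, or to 0), and heads combine as a disjunctive sum (two heads at the same place would cancel, matching j XOR j = 0). So the Nim-value is the XOR of the 1-indexed positions of the heads.
Face-up positions (1-indexed): [1, 2, 3, 4, 5, 6, 7, 9, 11]
XOR 0 with 1: 0 XOR 1 = 1
XOR 1 with 2: 1 XOR 2 = 3
XOR 3 with 3: 3 XOR 3 = 0
XOR 0 with 4: 0 XOR 4 = 4
XOR 4 with 5: 4 XOR 5 = 1
XOR 1 with 6: 1 XOR 6 = 7
XOR 7 with 7: 7 XOR 7 = 0
XOR 0 with 9: 0 XOR 9 = 9
XOR 9 with 11: 9 XOR 11 = 2
Nim-value = 2

2


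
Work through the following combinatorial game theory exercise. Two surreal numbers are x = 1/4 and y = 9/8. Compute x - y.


x = 1/4, y = 9/8
Converting to common denominator: 8
x = 2/8, y = 9/8
x - y = 1/4 - 9/8 = -7/8

-7/8


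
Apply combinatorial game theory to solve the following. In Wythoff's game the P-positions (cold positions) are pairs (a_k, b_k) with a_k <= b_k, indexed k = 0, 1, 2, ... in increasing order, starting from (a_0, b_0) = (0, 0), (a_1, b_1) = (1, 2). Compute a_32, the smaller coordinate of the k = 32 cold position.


By Wythoff's theorem, a_k = floor(k * phi) and b_k = floor(k * phi^2) = a_k + k, where phi = (1 + sqrt(5))/2 is the golden ratio.
phi = (1 + sqrt(5))/2 = 1.618034
k = 32
k * phi = 32 * 1.618034 = 51.777088
a_32 = floor(k * phi) = 51

51


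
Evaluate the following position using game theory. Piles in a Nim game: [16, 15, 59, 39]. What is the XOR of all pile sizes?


We need the XOR (exclusive or) of all pile sizes.
After XOR-ing pile 1 (size 16): 0 XOR 16 = 16
After XOR-ing pile 2 (size 15): 16 XOR 15 = 31
After XOR-ing pile 3 (size 59): 31 XOR 59 = 36
After XOR-ing pile 4 (size 39): 36 XOR 39 = 3
The Nim-value of this position is 3.

3


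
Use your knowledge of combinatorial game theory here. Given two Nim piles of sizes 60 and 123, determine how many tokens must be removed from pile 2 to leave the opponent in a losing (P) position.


Piles: 60 and 123
Current XOR: 60 XOR 123 = 71 (non-zero, so this is an N-position).
To make the XOR zero, we need to find a move that balances the piles.
For pile 2 (size 123): target = 123 XOR 71 = 60
We reduce pile 2 from 123 to 60.
Tokens removed: 123 - 60 = 63
Verification: 60 XOR 60 = 0

63


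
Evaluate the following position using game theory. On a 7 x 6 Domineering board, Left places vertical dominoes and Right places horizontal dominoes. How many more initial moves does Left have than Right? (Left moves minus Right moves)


Board is 7 x 6 (rows x cols).
Left (vertical) placements: (rows-1) * cols = 6 * 6 = 36
Right (horizontal) placements: rows * (cols-1) = 7 * 5 = 35
Advantage = Left - Right = 36 - 35 = 1

1


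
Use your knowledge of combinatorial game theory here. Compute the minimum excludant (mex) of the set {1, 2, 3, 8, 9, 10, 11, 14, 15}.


Set = {1, 2, 3, 8, 9, 10, 11, 14, 15}
0 is NOT in the set. This is the mex.
mex = 0

0


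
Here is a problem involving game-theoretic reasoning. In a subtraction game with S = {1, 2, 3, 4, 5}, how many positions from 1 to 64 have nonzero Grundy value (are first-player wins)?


Subtraction set S = {1, 2, 3, 4, 5}, so G(n) = n mod 6.
G(n) = 0 when n is a multiple of 6.
Multiples of 6 in [1, 64]: 10
N-positions (nonzero Grundy) = 64 - 10 = 54

54


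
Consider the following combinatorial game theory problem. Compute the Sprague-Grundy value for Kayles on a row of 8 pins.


Kayles: a move removes 1 or 2 adjacent pins from a contiguous row.
Removing pins from a row of k leaves two independent rows (a, b) with a + b = k - 1 (one pin) or a + b = k - 2 (two pins); an end removal gives a = 0.
By Sprague-Grundy, G(k) = mex{ G(a) XOR G(b) } over all these splits. G(0) = 0.
G(1): splits (0,0):0^0=0 -> mex({0}) = 1
G(2): splits (0,1):0^1=1 (0,0):0^0=0 -> mex({0, 1}) = 2
G(3): splits (0,2):0^2=2 (1,1):1^1=0 (0,1):0^1=1 -> mex({0, 1, 2}) = 3
G(4): splits (0,3):0^3=3 (1,2):1^2=3 (0,2):0^2=2 (1,1):1^1=0 -> mex({0, 2, 3}) = 1
G(5): splits (0,4):0^1=1 (1,3):1^3=2 (2,2):2^2=0 (0,3):0^3=3 (1,2):1^2=3 -> mex({0, 1, 2, 3}) = 4
G(6) = mex({0, 1, 2, 4}) = 3
G(7) = mex({0, 1, 3, 4, 5}) = 2
G(8) = mex({0, 2, 3, 5, 6}) = 1
Therefore G(8) = 1.

1


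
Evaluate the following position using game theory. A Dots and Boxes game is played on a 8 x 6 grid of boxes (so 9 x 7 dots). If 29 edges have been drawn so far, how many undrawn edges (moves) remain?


Grid: 8 x 6 boxes, i.e. 9 rows and 7 columns of dots.
Horizontal edges: (rows + 1) * cols = 9 * 6 = 54
Vertical edges: rows * (cols + 1) = 8 * 7 = 56
Total edges: 54 + 56 = 110
Edges drawn: 29
Remaining: 110 - 29 = 81

81


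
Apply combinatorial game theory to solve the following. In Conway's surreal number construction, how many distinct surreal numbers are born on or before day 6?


Day 0: {|} = 0 is born. Count = 1.
Day n: the number of surreal numbers born by day n is 2^(n+1) - 1.
By day 0: 2^1 - 1 = 1
By day 1: 2^2 - 1 = 3
By day 2: 2^3 - 1 = 7
By day 3: 2^4 - 1 = 15
By day 4: 2^5 - 1 = 31
By day 5: 2^6 - 1 = 63
By day 6: 2^7 - 1 = 127
By day 6: 127 surreal numbers.

127


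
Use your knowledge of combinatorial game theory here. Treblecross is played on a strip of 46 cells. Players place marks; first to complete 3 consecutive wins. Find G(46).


Treblecross: place X on empty cells; 3-in-a-row wins.
Playing within two cells of an existing X lets the opponent win at once, so sensible play treats the cells i-2..i+2 around each X as dead. The player left with no safe cell loses, so this is a normal-play take-away game on strips of safe cells.
Placing X at cell i (0-indexed) of a strip of k safe cells leaves independent strips of sizes max(0, i-2) and max(0, k-i-3). Hence G(k) = mex{ G(max(0,i-2)) XOR G(max(0,k-i-3)) : 0 <= i < k }, with G(0) = 0.
G(1): splits (0,0):0^0=0 -> mex({0}) = 1
G(2): splits (0,0):0^0=0 -> mex({0}) = 1
G(3): splits (0,0):0^0=0 -> mex({0}) = 1
G(4): splits (0,1):0^1=1 (0,0):0^0=0 -> mex({0, 1}) = 2
G(5): splits (0,2):0^1=1 (0,1):0^1=1 (0,0):0^0=0 -> mex({0, 1}) = 2
G(6) = mex({1}) = 0
G(7) = mex({0, 1, 2}) = 3
G(8) = mex({0, 1, 2}) = 3
G(9) = mex({0, 2}) = 1
G(10) = mex({0, 2, 3}) = 1
G(11) = mex({0, 3}) = 1
G(12) = mex({1, 3}) = 0
G(13) = mex({0, 1, 2, 3}) = 4
G(14) = mex({0, 1, 2}) = 3
G(15) = mex({0, 1, 2}) = 3
G(16) = mex({0, 1, 2, 4}) = 3
G(17) = mex({0, 1, 3, 4}) = 2
G(18) = mex({0, 1, 3, 4}) = 2
G(19) = mex({0, 1, 3, 5}) = 2
G(20) = mex({0, 1, 2, 3, 5}) = 4
G(21) = mex({0, 1, 2, 3, 5}) = 4
G(22) = mex({1, 2, 6}) = 0
G(23) = mex({0, 1, 2, 3, 4, 6}) = 5
G(24) = mex({0, 1, 2, 3, 4}) = 5
G(25) = mex({0, 1, 3, 4, 7}) = 2
G(26) = mex({0, 1, 3, 4, 5, 7}) = 2
G(27) = mex({0, 1, 3, 5}) = 2
G(28) = mex({0, 1, 2, 5}) = 3
G(29) = mex({0, 1, 2, 4, 5, 6}) = 3
G(30) = mex({1, 2, 4, 6}) = 0
G(31) = mex({0, 1, 2, 3, 4, 6}) = 5
G(32) = mex({1, 2, 3, 4, 7}) = 0
G(33) = mex({0, 3, 7}) = 1
G(34) = mex({0, 2, 3, 5, 7}) = 1
G(35) = mex({0, 2, 3, 5, 6}) = 1
G(36) = mex({0, 1, 2, 5, 6}) = 3
G(37) = mex({0, 1, 2, 4, 5, 6}) = 3
G(38) = mex({0, 1, 2, 4}) = 3
G(39) = mex({0, 1, 2, 3, 4, 7}) = 5
G(40) = mex({0, 1, 2, 3, 4, 5, 7}) = 6
G(41) = mex({0, 1, 2, 3, 5, 7}) = 4
G(42) = mex({0, 1, 2, 3, 5, 6, 7}) = 4
G(43) = mex({0, 2, 3, 5, 6}) = 1
G(44) = mex({1, 2, 3, 4, 5, 6}) = 0
G(45) = mex({0, 1, 2, 3, 4, 6, 7}) = 5
G(46) = mex({0, 1, 2, 3, 4, 7}) = 5
Therefore G(46) = 5.

5


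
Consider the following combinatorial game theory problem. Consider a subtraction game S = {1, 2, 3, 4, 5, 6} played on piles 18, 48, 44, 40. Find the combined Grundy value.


Subtraction set: {1, 2, 3, 4, 5, 6}
For this subtraction set, G(n) = n mod 7 (period = max + 1 = 7).
Pile 1 (size 18): G(18) = 18 mod 7 = 4
Pile 2 (size 48): G(48) = 48 mod 7 = 6
Pile 3 (size 44): G(44) = 44 mod 7 = 2
Pile 4 (size 40): G(40) = 40 mod 7 = 5
Total Grundy value = XOR of all: 4 XOR 6 XOR 2 XOR 5 = 5

5


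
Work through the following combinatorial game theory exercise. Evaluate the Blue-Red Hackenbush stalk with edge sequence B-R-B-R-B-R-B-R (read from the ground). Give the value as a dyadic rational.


Edges (from ground): B-R-B-R-B-R-B-R
By Berlekamp's sign-expansion rule, a Blue-Red Hackenbush stalk has the value of the surreal number whose sign sequence is the edge sequence with B -> + and R -> -.
Sign sequence: +-+-+-+-
Trace the sign expansion in the surreal number tree, starting from 0:
Edge 1: B (sign +) -> bounds (0, +inf), value = 1
Edge 2: R (sign -) -> bounds (0, 1), value = 1/2
Edge 3: B (sign +) -> bounds (1/2, 1), value = 3/4
Edge 4: R (sign -) -> bounds (1/2, 3/4), value = 5/8
Edge 5: B (sign +) -> bounds (5/8, 3/4), value = 11/16
Edge 6: R (sign -) -> bounds (5/8, 11/16), value = 21/32
Edge 7: B (sign +) -> bounds (21/32, 11/16), value = 43/64
Edge 8: R (sign -) -> bounds (21/32, 43/64), value = 85/128
Game value = 85/128

85/128


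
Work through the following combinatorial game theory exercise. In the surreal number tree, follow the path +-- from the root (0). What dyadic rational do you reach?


Sign expansion: +--
Rule: track bounds (lo, hi), initially (-inf, +inf). On '+', the current value becomes lo and we move to the simplest number in (value, hi): value + 1 if hi = +inf, otherwise the midpoint (value + hi)/2. On '-', the current value becomes hi and we move to value - 1 if lo = -inf, otherwise the midpoint (lo + value)/2.
Start at 0.
Step 1: sign = +, move right. Bounds: (0, +inf). Value = 1
Step 2: sign = -, move left. Bounds: (0, 1). Value = 1/2
Step 3: sign = -, move left. Bounds: (0, 1/2). Value = 1/4
The surreal number with sign expansion +-- is 1/4.

1/4


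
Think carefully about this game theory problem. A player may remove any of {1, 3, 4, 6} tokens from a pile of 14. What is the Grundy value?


The subtraction set is S = {1, 3, 4, 6}.
G(k) = mex{ G(k - s) : s in S, s <= k }. We compute iteratively: G(0) = 0.
G(1) = mex({0}) = 1
G(2) = mex({1}) = 0
G(3) = mex({0}) = 1
G(4) = mex({0, 1}) = 2
G(5) = mex({0, 1, 2}) = 3
G(6) = mex({0, 1, 3}) = 2
G(7) = mex({1, 2}) = 0
G(8) = mex({0, 2, 3}) = 1
G(9) = mex({1, 2, 3}) = 0
G(10) = mex({0, 2}) = 1
G(11) = mex({0, 1, 3}) = 2
G(12) = mex({0, 1, 2}) = 3
Observe that G(7)..G(12) = 0, 1, 0, 1, 2, 3 repeats G(0)..G(5) = 0, 1, 0, 1, 2, 3.
For k >= max(S) = 6, G(k) is determined by the previous 6 values G(k-6)..G(k-1); a window of 6 consecutive values has recurred shifted by 7, so by induction G(k + 7) = G(k) for all k >= 0: the sequence is periodic from the start with period 7.
One period: G(0..6) = 0, 1, 0, 1, 2, 3, 2.
14 mod 7 = 0, so G(14) = G(0) = 0.

0


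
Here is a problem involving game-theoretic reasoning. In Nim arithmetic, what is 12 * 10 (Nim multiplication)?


Nim multiplication is bilinear over XOR: (u XOR v) * w = (u*w) XOR (v*w).
So we split each operand into its bit components and XOR the pairwise Nim products.
12 = 4 + 8 (as XOR of powers of 2).
10 = 2 + 8 (as XOR of powers of 2).
Using the standard Nim-product table on single bits:
  2*2 = 3,   2*4 = 8,   2*8 = 12,
  4*4 = 6,   4*8 = 11,  8*8 = 13,
and  1*x = x (identity), k*l = l*k (commutative).
Pairwise Nim products:
  4 * 2 = 8
  4 * 8 = 11
  8 * 2 = 12
  8 * 8 = 13
XOR them: 8 XOR 11 XOR 12 XOR 13 = 2.
Result: 12 * 10 = 2 (in Nim).

2


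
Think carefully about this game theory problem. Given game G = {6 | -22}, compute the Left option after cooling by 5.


Original game: {6 | -22} (a switch {a | b} with a > b).
Cooling by t (for t below the temperature (a - b)/2 = 14) taxes each move by t: {a | b} cooled by t is {a - t | b + t}.
Cooling amount: t = 5
Cooled Left option: 6 - 5 = 1
Cooled Right option: -22 + 5 = -17
Cooled game: {1 | -17}
Left option = 1

1


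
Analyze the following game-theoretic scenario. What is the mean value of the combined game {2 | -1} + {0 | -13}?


G1 = {2 | -1}, G2 = {0 | -13}
Each is a switch {a | b} with numbers a > b; its mean value is (a + b)/2, and mean value is additive over game sums: m(G1 + G2) = m(G1) + m(G2).
Mean of G1 = (2 + (-1))/2 = 1/2 = 1/2
Mean of G2 = (0 + (-13))/2 = -13/2 = -13/2
Mean of G1 + G2 = 1/2 + -13/2 = -6

-6


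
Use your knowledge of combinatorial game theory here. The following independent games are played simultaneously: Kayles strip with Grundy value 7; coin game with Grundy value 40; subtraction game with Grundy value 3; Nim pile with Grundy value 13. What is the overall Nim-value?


By the Sprague-Grundy theorem, the Grundy value of a sum of games is the XOR of individual Grundy values.
Kayles strip: Grundy value = 7. Running XOR: 0 XOR 7 = 7
coin game: Grundy value = 40. Running XOR: 7 XOR 40 = 47
subtraction game: Grundy value = 3. Running XOR: 47 XOR 3 = 44
Nim pile: Grundy value = 13. Running XOR: 44 XOR 13 = 33
The combined Grundy value is 33.

33


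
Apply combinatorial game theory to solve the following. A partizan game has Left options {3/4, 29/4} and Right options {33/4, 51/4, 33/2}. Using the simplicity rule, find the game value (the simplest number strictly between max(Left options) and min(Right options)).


Left options: {3/4, 29/4}, max = 29/4
Right options: {33/4, 51/4, 33/2}, min = 33/4
All options are numbers and max(Left) < min(Right), so by the simplicity theorem the value is the simplest (earliest-born) number strictly between 29/4 and 33/4.
The only integer strictly between 29/4 and 33/4 is 8.
No non-integer in the interval can be simpler: if x is a non-integer in the interval, then floor(x) or ceil(x) also lies in the interval (the interval contains an integer), and both are proper prefixes of x's sign expansion, i.e. born earlier. So the game value is 8.
Game value = 8

8


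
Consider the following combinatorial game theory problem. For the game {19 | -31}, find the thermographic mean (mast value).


Game = {19 | -31}, a switch {a | b} with numbers a > b.
Its thermograph has left wall a - t and right wall b + t, which meet at t = (a - b)/2, where both equal (a + b)/2. So the mast (mean value) is at (a + b)/2.
Mean = (19 + (-31))/2 = -12/2 = -6

-6


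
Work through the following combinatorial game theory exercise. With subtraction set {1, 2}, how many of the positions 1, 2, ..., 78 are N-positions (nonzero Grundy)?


Subtraction set S = {1, 2}, so G(n) = n mod 3.
G(n) = 0 when n is a multiple of 3.
Multiples of 3 in [1, 78]: 26
N-positions (nonzero Grundy) = 78 - 26 = 52

52


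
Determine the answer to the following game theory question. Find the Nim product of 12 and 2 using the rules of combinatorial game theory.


Nim multiplication is bilinear over XOR: (u XOR v) * w = (u*w) XOR (v*w).
So we split each operand into its bit components and XOR the pairwise Nim products.
12 = 4 + 8 (as XOR of powers of 2).
2 = 2 (as XOR of powers of 2).
Using the standard Nim-product table on single bits:
  2*2 = 3,   2*4 = 8,   2*8 = 12,
  4*4 = 6,   4*8 = 11,  8*8 = 13,
and  1*x = x (identity), k*l = l*k (commutative).
Pairwise Nim products:
  4 * 2 = 8
  8 * 2 = 12
XOR them: 8 XOR 12 = 4.
Result: 12 * 2 = 4 (in Nim).

4


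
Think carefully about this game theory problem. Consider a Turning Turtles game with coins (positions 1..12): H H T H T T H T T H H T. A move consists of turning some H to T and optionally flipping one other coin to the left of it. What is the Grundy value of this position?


Coins: H H T H T T H T T H H T
Key fact: a single head at position k behaves exactly like a Nim heap of size k (turning it to T and optionally flipping a coin at j < k corresponds to moving the heap from k to j, or to 0), and heads combine as a disjunctive sum (two heads at the same place would cancel, matching j XOR j = 0). So the Nim-value is the XOR of the 1-indexed positions of the heads.
Face-up positions (1-indexed): [1, 2, 4, 7, 10, 11]
XOR 0 with 1: 0 XOR 1 = 1
XOR 1 with 2: 1 XOR 2 = 3
XOR 3 with 4: 3 XOR 4 = 7
XOR 7 with 7: 7 XOR 7 = 0
XOR 0 with 10: 0 XOR 10 = 10
XOR 10 with 11: 10 XOR 11 = 1
Nim-value = 1

1


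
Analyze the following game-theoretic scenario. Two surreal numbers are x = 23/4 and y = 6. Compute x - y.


x = 23/4, y = 6
Converting to common denominator: 4
x = 23/4, y = 24/4
x - y = 23/4 - 6 = -1/4

-1/4


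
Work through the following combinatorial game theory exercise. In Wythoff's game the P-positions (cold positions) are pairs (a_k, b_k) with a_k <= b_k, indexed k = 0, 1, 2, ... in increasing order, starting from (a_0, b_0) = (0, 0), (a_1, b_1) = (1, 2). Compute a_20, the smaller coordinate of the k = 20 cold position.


By Wythoff's theorem, a_k = floor(k * phi) and b_k = floor(k * phi^2) = a_k + k, where phi = (1 + sqrt(5))/2 is the golden ratio.
phi = (1 + sqrt(5))/2 = 1.618034
k = 20
k * phi = 20 * 1.618034 = 32.360680
a_20 = floor(k * phi) = 32

32


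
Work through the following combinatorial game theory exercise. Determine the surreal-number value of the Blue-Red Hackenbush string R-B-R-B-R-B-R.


Edges (from ground): R-B-R-B-R-B-R
By Berlekamp's sign-expansion rule, a Blue-Red Hackenbush stalk has the value of the surreal number whose sign sequence is the edge sequence with B -> + and R -> -.
Sign sequence: -+-+-+-
Trace the sign expansion in the surreal number tree, starting from 0:
Edge 1: R (sign -) -> bounds (-inf, 0), value = -1
Edge 2: B (sign +) -> bounds (-1, 0), value = -1/2
Edge 3: R (sign -) -> bounds (-1, -1/2), value = -3/4
Edge 4: B (sign +) -> bounds (-3/4, -1/2), value = -5/8
Edge 5: R (sign -) -> bounds (-3/4, -5/8), value = -11/16
Edge 6: B (sign +) -> bounds (-11/16, -5/8), value = -21/32
Edge 7: R (sign -) -> bounds (-11/16, -21/32), value = -43/64
Game value = -43/64

-43/64


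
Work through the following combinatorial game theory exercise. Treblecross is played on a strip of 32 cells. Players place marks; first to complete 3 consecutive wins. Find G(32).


Treblecross: place X on empty cells; 3-in-a-row wins.
Playing within two cells of an existing X lets the opponent win at once, so sensible play treats the cells i-2..i+2 around each X as dead. The player left with no safe cell loses, so this is a normal-play take-away game on strips of safe cells.
Placing X at cell i (0-indexed) of a strip of k safe cells leaves independent strips of sizes max(0, i-2) and max(0, k-i-3). Hence G(k) = mex{ G(max(0,i-2)) XOR G(max(0,k-i-3)) : 0 <= i < k }, with G(0) = 0.
G(1): splits (0,0):0^0=0 -> mex({0}) = 1
G(2): splits (0,0):0^0=0 -> mex({0}) = 1
G(3): splits (0,0):0^0=0 -> mex({0}) = 1
G(4): splits (0,1):0^1=1 (0,0):0^0=0 -> mex({0, 1}) = 2
G(5): splits (0,2):0^1=1 (0,1):0^1=1 (0,0):0^0=0 -> mex({0, 1}) = 2
G(6) = mex({1}) = 0
G(7) = mex({0, 1, 2}) = 3
G(8) = mex({0, 1, 2}) = 3
G(9) = mex({0, 2}) = 1
G(10) = mex({0, 2, 3}) = 1
G(11) = mex({0, 3}) = 1
G(12) = mex({1, 3}) = 0
G(13) = mex({0, 1, 2, 3}) = 4
G(14) = mex({0, 1, 2}) = 3
G(15) = mex({0, 1, 2}) = 3
G(16) = mex({0, 1, 2, 4}) = 3
G(17) = mex({0, 1, 3, 4}) = 2
G(18) = mex({0, 1, 3, 4}) = 2
G(19) = mex({0, 1, 3, 5}) = 2
G(20) = mex({0, 1, 2, 3, 5}) = 4
G(21) = mex({0, 1, 2, 3, 5}) = 4
G(22) = mex({1, 2, 6}) = 0
G(23) = mex({0, 1, 2, 3, 4, 6}) = 5
G(24) = mex({0, 1, 2, 3, 4}) = 5
G(25) = mex({0, 1, 3, 4, 7}) = 2
G(26) = mex({0, 1, 3, 4, 5, 7}) = 2
G(27) = mex({0, 1, 3, 5}) = 2
G(28) = mex({0, 1, 2, 5}) = 3
G(29) = mex({0, 1, 2, 4, 5, 6}) = 3
G(30) = mex({1, 2, 4, 6}) = 0
G(31) = mex({0, 1, 2, 3, 4, 6}) = 5
G(32) = mex({1, 2, 3, 4, 7}) = 0
Therefore G(32) = 0.

0


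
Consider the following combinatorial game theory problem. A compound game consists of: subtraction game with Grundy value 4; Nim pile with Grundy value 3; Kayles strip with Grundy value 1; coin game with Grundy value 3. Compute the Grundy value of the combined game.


By the Sprague-Grundy theorem, the Grundy value of a sum of games is the XOR of individual Grundy values.
subtraction game: Grundy value = 4. Running XOR: 0 XOR 4 = 4
Nim pile: Grundy value = 3. Running XOR: 4 XOR 3 = 7
Kayles strip: Grundy value = 1. Running XOR: 7 XOR 1 = 6
coin game: Grundy value = 3. Running XOR: 6 XOR 3 = 5
The combined Grundy value is 5.

5


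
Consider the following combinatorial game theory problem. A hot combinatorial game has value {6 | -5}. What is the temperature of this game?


The game is {6 | -5}, a switch {a | b} with numbers a > b.
Cooling {a | b} by t gives {a - t | b + t}, which stops being hot when a - t = b + t, i.e. at t = (a - b)/2. So the temperature of a switch is (a - b)/2.
Temperature = (Left option - Right option) / 2
= (6 - (-5)) / 2
= 11 / 2
= 11/2

11/2


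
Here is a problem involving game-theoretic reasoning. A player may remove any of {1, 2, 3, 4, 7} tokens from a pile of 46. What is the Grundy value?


The subtraction set is S = {1, 2, 3, 4, 7}.
G(k) = mex{ G(k - s) : s in S, s <= k }. We compute iteratively: G(0) = 0.
G(1) = mex({0}) = 1
G(2) = mex({0, 1}) = 2
G(3) = mex({0, 1, 2}) = 3
G(4) = mex({0, 1, 2, 3}) = 4
G(5) = mex({1, 2, 3, 4}) = 0
G(6) = mex({0, 2, 3, 4}) = 1
G(7) = mex({0, 1, 3, 4}) = 2
G(8) = mex({0, 1, 2, 4}) = 3
G(9) = mex({0, 1, 2, 3}) = 4
G(10) = mex({1, 2, 3, 4}) = 0
G(11) = mex({0, 2, 3, 4}) = 1
Observe that G(5)..G(11) = 0, 1, 2, 3, 4, 0, 1 repeats G(0)..G(6) = 0, 1, 2, 3, 4, 0, 1.
For k >= max(S) = 7, G(k) is determined by the previous 7 values G(k-7)..G(k-1); a window of 7 consecutive values has recurred shifted by 5, so by induction G(k + 5) = G(k) for all k >= 0: the sequence is periodic from the start with period 5.
One period: G(0..4) = 0, 1, 2, 3, 4.
46 mod 5 = 1, so G(46) = G(1) = 1.

1


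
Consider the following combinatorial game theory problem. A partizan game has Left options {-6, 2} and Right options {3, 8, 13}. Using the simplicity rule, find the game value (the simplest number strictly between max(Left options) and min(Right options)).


Left options: {-6, 2}, max = 2
Right options: {3, 8, 13}, min = 3
All options are numbers and max(Left) < min(Right), so by the simplicity theorem the value is the simplest (earliest-born) number strictly between 2 and 3.
No integer lies strictly between 2 and 3, so the value is the dyadic rational m/2^k in the interval with the smallest k (then m odd); search k = 1, 2, ...:
Denominator 2: 5/2 lies strictly between 2 and 3 -- found.
The simplest number in the interval is 5/2.
Game value = 5/2

5/2


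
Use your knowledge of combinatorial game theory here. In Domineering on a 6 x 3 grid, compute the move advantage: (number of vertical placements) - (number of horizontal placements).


Board is 6 x 3 (rows x cols).
Left (vertical) placements: (rows-1) * cols = 5 * 3 = 15
Right (horizontal) placements: rows * (cols-1) = 6 * 2 = 12
Advantage = Left - Right = 15 - 12 = 3

3


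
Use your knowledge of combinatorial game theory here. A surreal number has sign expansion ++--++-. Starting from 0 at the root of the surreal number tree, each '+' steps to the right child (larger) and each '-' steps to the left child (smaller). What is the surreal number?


Sign expansion: ++--++-
Rule: track bounds (lo, hi), initially (-inf, +inf). On '+', the current value becomes lo and we move to the simplest number in (value, hi): value + 1 if hi = +inf, otherwise the midpoint (value + hi)/2. On '-', the current value becomes hi and we move to value - 1 if lo = -inf, otherwise the midpoint (lo + value)/2.
Start at 0.
Step 1: sign = +, move right. Bounds: (0, +inf). Value = 1
Step 2: sign = +, move right. Bounds: (1, +inf). Value = 2
Step 3: sign = -, move left. Bounds: (1, 2). Value = 3/2
Step 4: sign = -, move left. Bounds: (1, 3/2). Value = 5/4
Step 5: sign = +, move right. Bounds: (5/4, 3/2). Value = 11/8
Step 6: sign = +, move right. Bounds: (11/8, 3/2). Value = 23/16
Step 7: sign = -, move left. Bounds: (11/8, 23/16). Value = 45/32
The surreal number with sign expansion ++--++- is 45/32.

45/32


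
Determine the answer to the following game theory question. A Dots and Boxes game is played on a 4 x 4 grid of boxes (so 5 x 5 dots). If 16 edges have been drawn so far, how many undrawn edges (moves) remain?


Grid: 4 x 4 boxes, i.e. 5 rows and 5 columns of dots.
Horizontal edges: (rows + 1) * cols = 5 * 4 = 20
Vertical edges: rows * (cols + 1) = 4 * 5 = 20
Total edges: 20 + 20 = 40
Edges drawn: 16
Remaining: 40 - 16 = 24

24


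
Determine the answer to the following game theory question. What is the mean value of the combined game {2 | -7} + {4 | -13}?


G1 = {2 | -7}, G2 = {4 | -13}
Each is a switch {a | b} with numbers a > b; its mean value is (a + b)/2, and mean value is additive over game sums: m(G1 + G2) = m(G1) + m(G2).
Mean of G1 = (2 + (-7))/2 = -5/2 = -5/2
Mean of G2 = (4 + (-13))/2 = -9/2 = -9/2
Mean of G1 + G2 = -5/2 + -9/2 = -7

-7


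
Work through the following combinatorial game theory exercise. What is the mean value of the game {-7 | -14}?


Game = {-7 | -14}, a switch {a | b} with numbers a > b.
Its thermograph has left wall a - t and right wall b + t, which meet at t = (a - b)/2, where both equal (a + b)/2. So the mast (mean value) is at (a + b)/2.
Mean = (-7 + (-14))/2 = -21/2 = -21/2

-21/2


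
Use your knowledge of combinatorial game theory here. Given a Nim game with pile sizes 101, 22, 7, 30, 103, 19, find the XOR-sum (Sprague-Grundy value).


We need the XOR (exclusive or) of all pile sizes.
After XOR-ing pile 1 (size 101): 0 XOR 101 = 101
After XOR-ing pile 2 (size 22): 101 XOR 22 = 115
After XOR-ing pile 3 (size 7): 115 XOR 7 = 116
After XOR-ing pile 4 (size 30): 116 XOR 30 = 106
After XOR-ing pile 5 (size 103): 106 XOR 103 = 13
After XOR-ing pile 6 (size 19): 13 XOR 19 = 30
The Nim-value of this position is 30.

30


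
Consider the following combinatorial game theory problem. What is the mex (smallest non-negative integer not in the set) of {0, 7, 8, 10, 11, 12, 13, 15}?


Set = {0, 7, 8, 10, 11, 12, 13, 15}
0 is in the set.
1 is NOT in the set. This is the mex.
mex = 1

1


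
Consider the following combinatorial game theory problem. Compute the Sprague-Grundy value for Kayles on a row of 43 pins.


Kayles: a move removes 1 or 2 adjacent pins from a contiguous row.
Removing pins from a row of k leaves two independent rows (a, b) with a + b = k - 1 (one pin) or a + b = k - 2 (two pins); an end removal gives a = 0.
By Sprague-Grundy, G(k) = mex{ G(a) XOR G(b) } over all these splits. G(0) = 0.
G(1): splits (0,0):0^0=0 -> mex({0}) = 1
G(2): splits (0,1):0^1=1 (0,0):0^0=0 -> mex({0, 1}) = 2
G(3): splits (0,2):0^2=2 (1,1):1^1=0 (0,1):0^1=1 -> mex({0, 1, 2}) = 3
G(4): splits (0,3):0^3=3 (1,2):1^2=3 (0,2):0^2=2 (1,1):1^1=0 -> mex({0, 2, 3}) = 1
G(5): splits (0,4):0^1=1 (1,3):1^3=2 (2,2):2^2=0 (0,3):0^3=3 (1,2):1^2=3 -> mex({0, 1, 2, 3}) = 4
G(6) = mex({0, 1, 2, 4}) = 3
G(7) = mex({0, 1, 3, 4, 5}) = 2
G(8) = mex({0, 2, 3, 5, 6}) = 1
G(9) = mex({0, 1, 2, 3, 6, 7}) = 4
G(10) = mex({0, 1, 3, 4, 5, 7}) = 2
G(11) = mex({0, 1, 2, 3, 4, 5}) = 6
G(12) = mex({0, 1, 2, 3, 5, 6, 7}) = 4
G(13) = mex({0, 2, 3, 4, 6, 7}) = 1
G(14) = mex({0, 1, 4, 5, 6, 7}) = 2
G(15) = mex({0, 1, 2, 3, 4, 5, 6}) = 7
G(16) = mex({0, 2, 3, 5, 6, 7}) = 1
G(17) = mex({0, 1, 2, 3, 5, 6, 7}) = 4
G(18) = mex({0, 1, 2, 4, 5, 6}) = 3
G(19) = mex({0, 1, 3, 4, 5, 7}) = 2
G(20) = mex({0, 2, 3, 4, 5, 6, 7}) = 1
G(21) = mex({0, 1, 2, 3, 5, 6, 7}) = 4
G(22) = mex({0, 1, 2, 3, 4, 5, 7}) = 6
G(23) = mex({0, 1, 2, 3, 4, 5, 6}) = 7
G(24) = mex({0, 1, 2, 3, 5, 6, 7}) = 4
G(25) = mex({0, 2, 3, 4, 6, 7}) = 1
G(26) = mex({0, 1, 3, 4, 5, 6, 7}) = 2
G(27) = mex({0, 1, 2, 3, 4, 5, 6, 7}) = 8
G(28) = mex({0, 1, 2, 3, 4, 6, 7, 8}) = 5
G(29) = mex({0, 1, 2, 3, 5, 6, 7, 8, 9}) = 4
G(30) = mex({0, 1, 2, 3, 4, 5, 6, 9, 10}) = 7
G(31) = mex({0, 1, 3, 4, 5, 7, 10, 11}) = 2
G(32) = mex({0, 2, 3, 4, 5, 6, 7, 9, 11}) = 1
G(33) = mex({0, 1, 2, 3, 4, 5, 6, 7, 9, 12}) = 8
G(34) = mex({0, 1, 2, 3, 4, 5, 7, 8, 11, 12}) = 6
G(35) = mex({0, 1, 2, 3, 4, 5, 6, 8, 9, 10, 11}) = 7
G(36) = mex({0, 1, 2, 3, 5, 6, 7, 9, 10}) = 4
G(37) = mex({0, 2, 3, 4, 6, 7, 9, 10, 11, 12}) = 1
G(38) = mex({0, 1, 3, 4, 5, 6, 7, 9, 10, 11, 12}) = 2
G(39) = mex({0, 1, 2, 4, 5, 6, 7, 9, 10, 12, 14}) = 3
G(40) = mex({0, 2, 3, 4, 6, 7, 11, 12, 14}) = 1
G(41) = mex({0, 1, 2, 3, 5, 6, 7, 9, 10, 11, 12}) = 4
G(42) = mex({0, 1, 2, 3, 4, 5, 6, 9, 10}) = 7
G(43) = mex({0, 1, 3, 4, 5, 7, 9, 10, 12, 15}) = 2
Therefore G(43) = 2.

2
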